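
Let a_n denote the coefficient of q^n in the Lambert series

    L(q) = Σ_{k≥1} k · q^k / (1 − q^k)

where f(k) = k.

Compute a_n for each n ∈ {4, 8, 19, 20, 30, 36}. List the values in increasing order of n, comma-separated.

q^4  k|4↦f(k): 4:4 2:2 1:1  a_4=7
d|8:{1,2,4,8}  Σf=1+2+4+8=15
[q^19] f(19)=19,f(1)=1 ⇒ 20
[q^20] f(20)=20,f(10)=10,f(5)=5,f(4)=4,f(2)=2,f(1)=1 ⇒ 42
n=30: 1·30 2·15 3·10 5·6 6·5 10·3 15·2 30·1  f→[1+2+3+5+6+10+15+30]=72
q^36  k|36↦f(k): 36:36 18:18 12:12 9:9 6:6 4:4 3:3 2:2 1:1  a_36=91

7, 15, 20, 42, 72, 91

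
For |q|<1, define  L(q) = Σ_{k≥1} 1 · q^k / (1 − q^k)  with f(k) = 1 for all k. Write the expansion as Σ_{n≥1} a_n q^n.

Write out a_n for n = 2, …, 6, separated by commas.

2, 2, 3, 2, 4

q^2  k|2↦f(k): 1:1 2:1  a_2=2
[q^3] f(3)=1,f(1)=1 ⇒ 2
[q^4] f(1)=1,f(2)=1,f(4)=1 ⇒ 3
d|5:{5,1}  Σf=1+1=2
q^6  k|6↦f(k): 1:1 2:1 3:1 6:1  a_6=4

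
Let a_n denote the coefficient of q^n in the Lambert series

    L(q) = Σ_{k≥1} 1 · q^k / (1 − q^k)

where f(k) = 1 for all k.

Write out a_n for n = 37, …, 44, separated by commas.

n=37: 1·37 37·1  f→[1+1]=2
d|38:{38,19,2,1}  Σf=1+1+1+1=4
q^39  k|39↦f(k): 1:1 3:1 13:1 39:1  a_39=4
[q^40] f(1)=1,f(2)=1,f(4)=1,f(5)=1,f(8)=1,f(10)=1,f(20)=1,f(40)=1 ⇒ 8
[q^41] f(1)=1,f(41)=1 ⇒ 2
[q^42] f(42)=1,f(21)=1,f(14)=1,f(7)=1,f(6)=1,f(3)=1,f(2)=1,f(1)=1 ⇒ 8
[q^43] f(43)=1,f(1)=1 ⇒ 2
n=44: 44·1 22·2 11·4 4·11 2·22 1·44  f→[1+1+1+1+1+1]=6

2, 4, 4, 8, 2, 8, 2, 6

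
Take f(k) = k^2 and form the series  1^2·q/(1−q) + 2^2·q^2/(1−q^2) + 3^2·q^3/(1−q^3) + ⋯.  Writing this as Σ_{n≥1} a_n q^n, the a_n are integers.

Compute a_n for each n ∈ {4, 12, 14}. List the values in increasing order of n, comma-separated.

21, 210, 250

n=4: 4·1 2·2 1·4  f→[16+4+1]=21
d|12:{12,6,4,3,2,1}  Σf=144+36+16+9+4+1=210
[q^14] f(14)=196,f(7)=49,f(2)=4,f(1)=1 ⇒ 250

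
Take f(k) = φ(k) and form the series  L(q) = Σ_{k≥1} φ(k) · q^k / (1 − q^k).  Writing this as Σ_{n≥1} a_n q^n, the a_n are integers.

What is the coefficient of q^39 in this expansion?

n=39: 1·39 3·13 13·3 39·1  φ→[1+2+12+24]=39

a_39 = 39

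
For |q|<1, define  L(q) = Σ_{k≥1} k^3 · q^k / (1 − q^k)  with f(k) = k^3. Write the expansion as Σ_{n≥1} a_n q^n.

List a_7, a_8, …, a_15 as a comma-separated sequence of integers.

344, 585, 757, 1134, 1332, 2044, 2198, 3096, 3528

d|7:{7,1}  Σf=343+1=344
n=8: 1·8 2·4 4·2 8·1  f→[1+8+64+512]=585
[q^9] f(1)=1,f(3)=27,f(9)=729 ⇒ 757
[q^10] f(10)=1000,f(5)=125,f(2)=8,f(1)=1 ⇒ 1134
[q^11] f(1)=1,f(11)=1331 ⇒ 1332
q^12  k|12↦f(k): 1:1 2:8 3:27 4:64 6:216 12:1728  a_12=2044
n=13: 13·1 1·13  f→[2197+1]=2198
q^14  k|14↦f(k): 14:2744 7:343 2:8 1:1  a_14=3096
n=15: 15·1 5·3 3·5 1·15  f→[3375+125+27+1]=3528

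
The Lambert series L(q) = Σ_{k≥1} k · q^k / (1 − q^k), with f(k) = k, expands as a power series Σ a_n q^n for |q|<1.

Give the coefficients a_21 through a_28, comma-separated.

32, 36, 24, 60, 31, 42, 40, 56

d|21:{21,7,3,1}  Σf=21+7+3+1=32
[q^22] f(1)=1,f(2)=2,f(11)=11,f(22)=22 ⇒ 36
[q^23] f(23)=23,f(1)=1 ⇒ 24
q^24  k|24↦f(k): 1:1 2:2 3:3 4:4 6:6 8:8 12:12 24:24  a_24=60
d|25:{25,5,1}  Σf=25+5+1=31
d|26:{26,13,2,1}  Σf=26+13+2+1=42
[q^27] f(27)=27,f(9)=9,f(3)=3,f(1)=1 ⇒ 40
[q^28] f(28)=28,f(14)=14,f(7)=7,f(4)=4,f(2)=2,f(1)=1 ⇒ 56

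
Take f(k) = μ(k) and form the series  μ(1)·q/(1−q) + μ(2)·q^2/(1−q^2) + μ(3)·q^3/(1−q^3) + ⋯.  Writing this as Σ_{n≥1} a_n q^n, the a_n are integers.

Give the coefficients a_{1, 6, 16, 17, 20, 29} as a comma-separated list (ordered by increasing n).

1, 0, 0, 0, 0, 0

[q^1] μ(1)=1 ⇒ 1
d|6:{1,2,3,6}  Σμ=1+(-1)+(-1)+1=0
d|16:{1,2,4,8,16}  Σμ=1+(-1)+0+0+0=0
d|17:{1,17}  Σμ=1+(-1)=0
d|20:{1,2,4,5,10,20}  Σμ=1+(-1)+0+(-1)+1+0=0
q^29  k|29↦μ(k): 29:-1 1:1  a_29=0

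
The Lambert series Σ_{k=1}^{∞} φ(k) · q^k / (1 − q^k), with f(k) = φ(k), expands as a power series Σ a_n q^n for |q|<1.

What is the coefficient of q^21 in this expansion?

n=21: 1·21 3·7 7·3 21·1  φ→[1+2+6+12]=21

a_21 = 21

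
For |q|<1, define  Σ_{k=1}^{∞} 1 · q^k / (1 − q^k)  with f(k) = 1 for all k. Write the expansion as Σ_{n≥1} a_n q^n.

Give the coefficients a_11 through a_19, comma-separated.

2, 6, 2, 4, 4, 5, 2, 6, 2

q^11  k|11↦f(k): 1:1 11:1  a_11=2
n=12: 12·1 6·2 4·3 3·4 2·6 1·12  f→[1+1+1+1+1+1]=6
n=13: 13·1 1·13  f→[1+1]=2
q^14  k|14↦f(k): 1:1 2:1 7:1 14:1  a_14=4
[q^15] f(1)=1,f(3)=1,f(5)=1,f(15)=1 ⇒ 4
[q^16] f(1)=1,f(2)=1,f(4)=1,f(8)=1,f(16)=1 ⇒ 5
n=17: 17·1 1·17  f→[1+1]=2
d|18:{18,9,6,3,2,1}  Σf=1+1+1+1+1+1=6
[q^19] f(19)=1,f(1)=1 ⇒ 2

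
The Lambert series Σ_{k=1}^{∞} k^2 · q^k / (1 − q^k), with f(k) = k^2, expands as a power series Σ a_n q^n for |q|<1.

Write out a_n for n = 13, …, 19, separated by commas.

n=13: 1·13 13·1  f→[1+169]=170
q^14  k|14↦f(k): 1:1 2:4 7:49 14:196  a_14=250
n=15: 15·1 5·3 3·5 1·15  f→[225+25+9+1]=260
n=16: 16·1 8·2 4·4 2·8 1·16  f→[256+64+16+4+1]=341
q^17  k|17↦f(k): 1:1 17:289  a_17=290
d|18:{1,2,3,6,9,18}  Σf=1+4+9+36+81+324=455
[q^19] f(1)=1,f(19)=361 ⇒ 362

170, 250, 260, 341, 290, 455, 362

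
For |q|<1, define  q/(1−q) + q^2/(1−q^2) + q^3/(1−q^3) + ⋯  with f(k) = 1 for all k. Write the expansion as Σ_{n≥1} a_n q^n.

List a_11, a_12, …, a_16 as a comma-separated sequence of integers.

q^11  k|11↦f(k): 11:1 1:1  a_11=2
d|12:{1,2,3,4,6,12}  Σf=1+1+1+1+1+1=6
d|13:{13,1}  Σf=1+1=2
q^14  k|14↦f(k): 1:1 2:1 7:1 14:1  a_14=4
q^15  k|15↦f(k): 1:1 3:1 5:1 15:1  a_15=4
n=16: 16·1 8·2 4·4 2·8 1·16  f→[1+1+1+1+1]=5

2, 6, 2, 4, 4, 5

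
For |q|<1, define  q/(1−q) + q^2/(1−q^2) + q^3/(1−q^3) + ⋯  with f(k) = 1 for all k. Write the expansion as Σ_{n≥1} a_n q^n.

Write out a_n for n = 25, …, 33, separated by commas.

3, 4, 4, 6, 2, 8, 2, 6, 4

[q^25] f(25)=1,f(5)=1,f(1)=1 ⇒ 3
q^26  k|26↦f(k): 26:1 13:1 2:1 1:1  a_26=4
n=27: 27·1 9·3 3·9 1·27  f→[1+1+1+1]=4
n=28: 28·1 14·2 7·4 4·7 2·14 1·28  f→[1+1+1+1+1+1]=6
d|29:{29,1}  Σf=1+1=2
d|30:{30,15,10,6,5,3,2,1}  Σf=1+1+1+1+1+1+1+1=8
d|31:{31,1}  Σf=1+1=2
[q^32] f(1)=1,f(2)=1,f(4)=1,f(8)=1,f(16)=1,f(32)=1 ⇒ 6
n=33: 1·33 3·11 11·3 33·1  f→[1+1+1+1]=4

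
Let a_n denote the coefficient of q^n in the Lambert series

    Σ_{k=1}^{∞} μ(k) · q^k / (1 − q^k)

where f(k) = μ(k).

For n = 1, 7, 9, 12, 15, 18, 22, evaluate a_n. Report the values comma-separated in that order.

1, 0, 0, 0, 0, 0, 0

d|1:{1}  Σμ=1=1
n=7: 7·1 1·7  μ→[(-1)+1]=0
q^9  k|9↦μ(k): 1:1 3:-1 9:0  a_9=0
[q^12] μ(1)=1,μ(2)=-1,μ(3)=-1,μ(4)=0,μ(6)=1,μ(12)=0 ⇒ 0
q^15  k|15↦μ(k): 15:1 5:-1 3:-1 1:1  a_15=0
q^18  k|18↦μ(k): 1:1 2:-1 3:-1 6:1 9:0 18:0  a_18=0
[q^22] μ(1)=1,μ(2)=-1,μ(11)=-1,μ(22)=1 ⇒ 0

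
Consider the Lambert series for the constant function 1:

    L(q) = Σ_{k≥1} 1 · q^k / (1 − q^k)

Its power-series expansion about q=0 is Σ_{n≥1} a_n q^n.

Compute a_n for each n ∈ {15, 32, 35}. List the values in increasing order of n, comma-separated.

4, 6, 4

[q^15] f(1)=1,f(3)=1,f(5)=1,f(15)=1 ⇒ 4
q^32  k|32↦f(k): 1:1 2:1 4:1 8:1 16:1 32:1  a_32=6
[q^35] f(1)=1,f(5)=1,f(7)=1,f(35)=1 ⇒ 4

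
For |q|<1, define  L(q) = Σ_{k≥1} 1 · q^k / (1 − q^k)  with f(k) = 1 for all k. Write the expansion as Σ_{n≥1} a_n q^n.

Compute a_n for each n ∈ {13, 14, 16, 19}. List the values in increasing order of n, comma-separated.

2, 4, 5, 2

n=13: 1·13 13·1  f→[1+1]=2
[q^14] f(14)=1,f(7)=1,f(2)=1,f(1)=1 ⇒ 4
d|16:{1,2,4,8,16}  Σf=1+1+1+1+1=5
n=19: 1·19 19·1  f→[1+1]=2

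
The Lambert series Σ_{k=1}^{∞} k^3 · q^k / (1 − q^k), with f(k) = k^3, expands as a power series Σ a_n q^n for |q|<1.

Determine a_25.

a_25 = 15751

d|25:{25,5,1}  Σf=15625+125+1=15751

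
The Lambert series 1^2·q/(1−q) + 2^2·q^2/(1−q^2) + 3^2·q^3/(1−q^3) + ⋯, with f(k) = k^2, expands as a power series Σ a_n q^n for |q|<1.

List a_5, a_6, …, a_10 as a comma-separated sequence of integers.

26, 50, 50, 85, 91, 130

q^5  k|5↦f(k): 1:1 5:25  a_5=26
d|6:{1,2,3,6}  Σf=1+4+9+36=50
d|7:{7,1}  Σf=49+1=50
[q^8] f(8)=64,f(4)=16,f(2)=4,f(1)=1 ⇒ 85
q^9  k|9↦f(k): 1:1 3:9 9:81  a_9=91
q^10  k|10↦f(k): 1:1 2:4 5:25 10:100  a_10=130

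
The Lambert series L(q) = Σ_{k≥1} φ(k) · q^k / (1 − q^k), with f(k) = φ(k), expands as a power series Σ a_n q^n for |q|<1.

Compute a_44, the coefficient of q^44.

[q^44] φ(1)=1,φ(2)=1,φ(4)=2,φ(11)=10,φ(22)=10,φ(44)=20 ⇒ 44

a_44 = 44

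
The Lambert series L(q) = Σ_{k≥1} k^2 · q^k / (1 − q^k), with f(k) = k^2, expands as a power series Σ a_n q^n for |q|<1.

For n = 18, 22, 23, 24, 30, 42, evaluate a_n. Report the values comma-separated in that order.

455, 610, 530, 850, 1300, 2500

n=18: 1·18 2·9 3·6 6·3 9·2 18·1  f→[1+4+9+36+81+324]=455
d|22:{1,2,11,22}  Σf=1+4+121+484=610
d|23:{23,1}  Σf=529+1=530
n=24: 24·1 12·2 8·3 6·4 4·6 3·8 2·12 1·24  f→[576+144+64+36+16+9+4+1]=850
q^30  k|30↦f(k): 30:900 15:225 10:100 6:36 5:25 3:9 2:4 1:1  a_30=1300
n=42: 42·1 21·2 14·3 7·6 6·7 3·14 2·21 1·42  f→[1764+441+196+49+36+9+4+1]=2500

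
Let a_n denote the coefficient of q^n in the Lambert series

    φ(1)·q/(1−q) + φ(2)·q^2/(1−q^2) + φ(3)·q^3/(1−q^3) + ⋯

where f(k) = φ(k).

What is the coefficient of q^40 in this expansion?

q^40  k|40↦φ(k): 1:1 2:1 4:2 5:4 8:4 10:4 20:8 40:16  a_40=40

a_40 = 40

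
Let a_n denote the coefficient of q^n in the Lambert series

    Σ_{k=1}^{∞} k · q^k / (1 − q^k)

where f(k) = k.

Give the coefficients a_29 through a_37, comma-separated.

30, 72, 32, 63, 48, 54, 48, 91, 38

d|29:{29,1}  Σf=29+1=30
d|30:{30,15,10,6,5,3,2,1}  Σf=30+15+10+6+5+3+2+1=72
d|31:{31,1}  Σf=31+1=32
[q^32] f(32)=32,f(16)=16,f(8)=8,f(4)=4,f(2)=2,f(1)=1 ⇒ 63
d|33:{1,3,11,33}  Σf=1+3+11+33=48
q^34  k|34↦f(k): 34:34 17:17 2:2 1:1  a_34=54
n=35: 1·35 5·7 7·5 35·1  f→[1+5+7+35]=48
[q^36] f(36)=36,f(18)=18,f(12)=12,f(9)=9,f(6)=6,f(4)=4,f(3)=3,f(2)=2,f(1)=1 ⇒ 91
d|37:{1,37}  Σf=1+37=38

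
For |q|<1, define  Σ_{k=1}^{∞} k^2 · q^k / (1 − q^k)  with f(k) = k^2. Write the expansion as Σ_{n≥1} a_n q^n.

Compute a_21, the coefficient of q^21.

a_21 = 500

q^21  k|21↦f(k): 1:1 3:9 7:49 21:441  a_21=500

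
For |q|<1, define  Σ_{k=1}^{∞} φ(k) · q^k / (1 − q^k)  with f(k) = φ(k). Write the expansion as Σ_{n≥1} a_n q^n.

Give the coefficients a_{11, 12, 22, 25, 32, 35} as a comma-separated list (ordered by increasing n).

d|11:{1,11}  Σφ=1+10=11
d|12:{1,2,3,4,6,12}  Σφ=1+1+2+2+2+4=12
q^22  k|22↦φ(k): 1:1 2:1 11:10 22:10  a_22=22
d|25:{1,5,25}  Σφ=1+4+20=25
q^32  k|32↦φ(k): 32:16 16:8 8:4 4:2 2:1 1:1  a_32=32
d|35:{35,7,5,1}  Σφ=24+6+4+1=35

11, 12, 22, 25, 32, 35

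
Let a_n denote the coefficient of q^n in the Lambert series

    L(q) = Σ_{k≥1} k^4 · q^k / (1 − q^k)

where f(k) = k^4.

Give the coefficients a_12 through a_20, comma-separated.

22386, 28562, 40834, 51332, 69905, 83522, 112931, 130322, 170898

[q^12] f(1)=1,f(2)=16,f(3)=81,f(4)=256,f(6)=1296,f(12)=20736 ⇒ 22386
n=13: 13·1 1·13  f→[28561+1]=28562
n=14: 1·14 2·7 7·2 14·1  f→[1+16+2401+38416]=40834
n=15: 1·15 3·5 5·3 15·1  f→[1+81+625+50625]=51332
[q^16] f(16)=65536,f(8)=4096,f(4)=256,f(2)=16,f(1)=1 ⇒ 69905
[q^17] f(17)=83521,f(1)=1 ⇒ 83522
d|18:{1,2,3,6,9,18}  Σf=1+16+81+1296+6561+104976=112931
[q^19] f(1)=1,f(19)=130321 ⇒ 130322
[q^20] f(20)=160000,f(10)=10000,f(5)=625,f(4)=256,f(2)=16,f(1)=1 ⇒ 170898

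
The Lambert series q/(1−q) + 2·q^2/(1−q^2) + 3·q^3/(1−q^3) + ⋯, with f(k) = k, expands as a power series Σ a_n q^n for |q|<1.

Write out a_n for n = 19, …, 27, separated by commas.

20, 42, 32, 36, 24, 60, 31, 42, 40

n=19: 19·1 1·19  f→[19+1]=20
q^20  k|20↦f(k): 20:20 10:10 5:5 4:4 2:2 1:1  a_20=42
q^21  k|21↦f(k): 1:1 3:3 7:7 21:21  a_21=32
d|22:{1,2,11,22}  Σf=1+2+11+22=36
q^23  k|23↦f(k): 23:23 1:1  a_23=24
n=24: 24·1 12·2 8·3 6·4 4·6 3·8 2·12 1·24  f→[24+12+8+6+4+3+2+1]=60
[q^25] f(1)=1,f(5)=5,f(25)=25 ⇒ 31
n=26: 26·1 13·2 2·13 1·26  f→[26+13+2+1]=42
d|27:{27,9,3,1}  Σf=27+9+3+1=40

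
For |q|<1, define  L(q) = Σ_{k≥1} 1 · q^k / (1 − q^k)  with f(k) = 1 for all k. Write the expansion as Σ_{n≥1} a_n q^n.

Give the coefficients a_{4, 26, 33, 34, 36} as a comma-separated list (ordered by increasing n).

3, 4, 4, 4, 9

n=4: 4·1 2·2 1·4  f→[1+1+1]=3
n=26: 1·26 2·13 13·2 26·1  f→[1+1+1+1]=4
q^33  k|33↦f(k): 33:1 11:1 3:1 1:1  a_33=4
d|34:{34,17,2,1}  Σf=1+1+1+1=4
n=36: 1·36 2·18 3·12 4·9 6·6 9·4 12·3 18·2 36·1  f→[1+1+1+1+1+1+1+1+1]=9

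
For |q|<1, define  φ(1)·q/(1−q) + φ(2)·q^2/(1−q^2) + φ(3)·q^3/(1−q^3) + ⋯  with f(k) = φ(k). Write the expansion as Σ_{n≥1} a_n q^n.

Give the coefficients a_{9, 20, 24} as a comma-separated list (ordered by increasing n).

[q^9] φ(1)=1,φ(3)=2,φ(9)=6 ⇒ 9
d|20:{1,2,4,5,10,20}  Σφ=1+1+2+4+4+8=20
q^24  k|24↦φ(k): 1:1 2:1 3:2 4:2 6:2 8:4 12:4 24:8  a_24=24

9, 20, 24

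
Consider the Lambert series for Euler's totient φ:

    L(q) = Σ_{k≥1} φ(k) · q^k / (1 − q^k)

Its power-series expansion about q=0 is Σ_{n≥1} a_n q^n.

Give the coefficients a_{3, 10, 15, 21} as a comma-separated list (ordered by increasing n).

d|3:{3,1}  Σφ=2+1=3
q^10  k|10↦φ(k): 10:4 5:4 2:1 1:1  a_10=10
n=15: 15·1 5·3 3·5 1·15  φ→[8+4+2+1]=15
q^21  k|21↦φ(k): 21:12 7:6 3:2 1:1  a_21=21

3, 10, 15, 21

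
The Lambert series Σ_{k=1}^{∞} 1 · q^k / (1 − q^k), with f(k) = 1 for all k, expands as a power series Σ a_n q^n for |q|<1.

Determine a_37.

q^37  k|37↦f(k): 1:1 37:1  a_37=2

a_37 = 2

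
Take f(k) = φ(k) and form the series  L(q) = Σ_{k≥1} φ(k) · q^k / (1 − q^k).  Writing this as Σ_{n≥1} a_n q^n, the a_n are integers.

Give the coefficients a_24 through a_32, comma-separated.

q^24  k|24↦φ(k): 24:8 12:4 8:4 6:2 4:2 3:2 2:1 1:1  a_24=24
q^25  k|25↦φ(k): 25:20 5:4 1:1  a_25=25
[q^26] φ(26)=12,φ(13)=12,φ(2)=1,φ(1)=1 ⇒ 26
n=27: 27·1 9·3 3·9 1·27  φ→[18+6+2+1]=27
q^28  k|28↦φ(k): 28:12 14:6 7:6 4:2 2:1 1:1  a_28=28
n=29: 1·29 29·1  φ→[1+28]=29
d|30:{1,2,3,5,6,10,15,30}  Σφ=1+1+2+4+2+4+8+8=30
[q^31] φ(1)=1,φ(31)=30 ⇒ 31
[q^32] φ(1)=1,φ(2)=1,φ(4)=2,φ(8)=4,φ(16)=8,φ(32)=16 ⇒ 32

24, 25, 26, 27, 28, 29, 30, 31, 32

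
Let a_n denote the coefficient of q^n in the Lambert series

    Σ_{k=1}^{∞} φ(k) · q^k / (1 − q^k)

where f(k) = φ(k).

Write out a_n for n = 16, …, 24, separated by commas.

n=16: 16·1 8·2 4·4 2·8 1·16  φ→[8+4+2+1+1]=16
d|17:{17,1}  Σφ=16+1=17
q^18  k|18↦φ(k): 1:1 2:1 3:2 6:2 9:6 18:6  a_18=18
[q^19] φ(19)=18,φ(1)=1 ⇒ 19
d|20:{1,2,4,5,10,20}  Σφ=1+1+2+4+4+8=20
d|21:{1,3,7,21}  Σφ=1+2+6+12=21
d|22:{1,2,11,22}  Σφ=1+1+10+10=22
[q^23] φ(23)=22,φ(1)=1 ⇒ 23
n=24: 24·1 12·2 8·3 6·4 4·6 3·8 2·12 1·24  φ→[8+4+4+2+2+2+1+1]=24

16, 17, 18, 19, 20, 21, 22, 23, 24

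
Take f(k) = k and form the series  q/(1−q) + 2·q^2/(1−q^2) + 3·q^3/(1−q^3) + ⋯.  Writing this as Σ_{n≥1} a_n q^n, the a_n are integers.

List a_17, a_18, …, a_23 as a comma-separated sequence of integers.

18, 39, 20, 42, 32, 36, 24

n=17: 17·1 1·17  f→[17+1]=18
d|18:{1,2,3,6,9,18}  Σf=1+2+3+6+9+18=39
d|19:{19,1}  Σf=19+1=20
q^20  k|20↦f(k): 1:1 2:2 4:4 5:5 10:10 20:20  a_20=42
d|21:{1,3,7,21}  Σf=1+3+7+21=32
q^22  k|22↦f(k): 22:22 11:11 2:2 1:1  a_22=36
n=23: 1·23 23·1  f→[1+23]=24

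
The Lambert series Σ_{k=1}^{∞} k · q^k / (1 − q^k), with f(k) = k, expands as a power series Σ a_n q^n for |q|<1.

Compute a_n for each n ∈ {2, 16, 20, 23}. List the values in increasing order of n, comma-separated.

[q^2] f(1)=1,f(2)=2 ⇒ 3
d|16:{16,8,4,2,1}  Σf=16+8+4+2+1=31
d|20:{1,2,4,5,10,20}  Σf=1+2+4+5+10+20=42
d|23:{1,23}  Σf=1+23=24

3, 31, 42, 24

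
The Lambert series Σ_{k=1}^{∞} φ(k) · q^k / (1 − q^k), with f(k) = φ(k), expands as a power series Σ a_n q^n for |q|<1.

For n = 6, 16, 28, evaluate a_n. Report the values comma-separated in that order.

n=6: 1·6 2·3 3·2 6·1  φ→[1+1+2+2]=6
q^16  k|16↦φ(k): 1:1 2:1 4:2 8:4 16:8  a_16=16
q^28  k|28↦φ(k): 1:1 2:1 4:2 7:6 14:6 28:12  a_28=28

6, 16, 28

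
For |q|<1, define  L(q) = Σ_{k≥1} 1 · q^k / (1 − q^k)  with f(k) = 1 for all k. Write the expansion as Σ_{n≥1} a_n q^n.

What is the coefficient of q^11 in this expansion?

a_11 = 2

n=11: 11·1 1·11  f→[1+1]=2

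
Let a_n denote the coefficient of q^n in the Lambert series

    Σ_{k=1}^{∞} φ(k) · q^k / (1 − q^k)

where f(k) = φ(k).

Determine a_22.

d|22:{22,11,2,1}  Σφ=10+10+1+1=22

a_22 = 22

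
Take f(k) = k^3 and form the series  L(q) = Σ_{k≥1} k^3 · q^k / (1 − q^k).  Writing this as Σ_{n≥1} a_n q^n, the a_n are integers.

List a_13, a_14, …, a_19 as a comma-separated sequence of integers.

2198, 3096, 3528, 4681, 4914, 6813, 6860

[q^13] f(13)=2197,f(1)=1 ⇒ 2198
d|14:{1,2,7,14}  Σf=1+8+343+2744=3096
[q^15] f(15)=3375,f(5)=125,f(3)=27,f(1)=1 ⇒ 3528
n=16: 1·16 2·8 4·4 8·2 16·1  f→[1+8+64+512+4096]=4681
d|17:{17,1}  Σf=4913+1=4914
[q^18] f(1)=1,f(2)=8,f(3)=27,f(6)=216,f(9)=729,f(18)=5832 ⇒ 6813
d|19:{19,1}  Σf=6859+1=6860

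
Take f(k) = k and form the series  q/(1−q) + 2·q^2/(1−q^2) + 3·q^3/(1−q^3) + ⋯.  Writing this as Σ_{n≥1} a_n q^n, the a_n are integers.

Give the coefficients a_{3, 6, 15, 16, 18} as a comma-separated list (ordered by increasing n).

4, 12, 24, 31, 39

d|3:{1,3}  Σf=1+3=4
n=6: 1·6 2·3 3·2 6·1  f→[1+2+3+6]=12
q^15  k|15↦f(k): 1:1 3:3 5:5 15:15  a_15=24
[q^16] f(16)=16,f(8)=8,f(4)=4,f(2)=2,f(1)=1 ⇒ 31
n=18: 1·18 2·9 3·6 6·3 9·2 18·1  f→[1+2+3+6+9+18]=39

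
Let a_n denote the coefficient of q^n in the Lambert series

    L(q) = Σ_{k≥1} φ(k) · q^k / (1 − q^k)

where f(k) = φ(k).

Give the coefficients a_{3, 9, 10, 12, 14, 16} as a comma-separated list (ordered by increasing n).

n=3: 1·3 3·1  φ→[1+2]=3
d|9:{9,3,1}  Σφ=6+2+1=9
n=10: 1·10 2·5 5·2 10·1  φ→[1+1+4+4]=10
[q^12] φ(1)=1,φ(2)=1,φ(3)=2,φ(4)=2,φ(6)=2,φ(12)=4 ⇒ 12
n=14: 1·14 2·7 7·2 14·1  φ→[1+1+6+6]=14
n=16: 1·16 2·8 4·4 8·2 16·1  φ→[1+1+2+4+8]=16

3, 9, 10, 12, 14, 16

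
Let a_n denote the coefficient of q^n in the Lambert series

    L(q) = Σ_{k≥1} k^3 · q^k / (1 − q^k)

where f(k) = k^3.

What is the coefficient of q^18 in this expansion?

a_18 = 6813

d|18:{18,9,6,3,2,1}  Σf=5832+729+216+27+8+1=6813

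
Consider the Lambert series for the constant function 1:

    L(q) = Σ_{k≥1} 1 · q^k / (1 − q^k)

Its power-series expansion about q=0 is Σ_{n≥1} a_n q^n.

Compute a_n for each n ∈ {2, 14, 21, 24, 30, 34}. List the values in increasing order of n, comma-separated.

2, 4, 4, 8, 8, 4

d|2:{2,1}  Σf=1+1=2
d|14:{14,7,2,1}  Σf=1+1+1+1=4
n=21: 21·1 7·3 3·7 1·21  f→[1+1+1+1]=4
d|24:{24,12,8,6,4,3,2,1}  Σf=1+1+1+1+1+1+1+1=8
n=30: 30·1 15·2 10·3 6·5 5·6 3·10 2·15 1·30  f→[1+1+1+1+1+1+1+1]=8
[q^34] f(34)=1,f(17)=1,f(2)=1,f(1)=1 ⇒ 4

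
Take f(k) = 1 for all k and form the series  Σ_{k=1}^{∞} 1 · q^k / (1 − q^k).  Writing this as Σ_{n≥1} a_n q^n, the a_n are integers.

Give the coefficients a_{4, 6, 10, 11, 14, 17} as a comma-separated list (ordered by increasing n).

n=4: 4·1 2·2 1·4  f→[1+1+1]=3
q^6  k|6↦f(k): 6:1 3:1 2:1 1:1  a_6=4
q^10  k|10↦f(k): 10:1 5:1 2:1 1:1  a_10=4
n=11: 1·11 11·1  f→[1+1]=2
q^14  k|14↦f(k): 14:1 7:1 2:1 1:1  a_14=4
q^17  k|17↦f(k): 1:1 17:1  a_17=2

3, 4, 4, 2, 4, 2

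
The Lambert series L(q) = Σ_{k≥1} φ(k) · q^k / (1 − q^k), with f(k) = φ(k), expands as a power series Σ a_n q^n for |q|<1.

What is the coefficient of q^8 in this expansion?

q^8  k|8↦φ(k): 1:1 2:1 4:2 8:4  a_8=8

a_8 = 8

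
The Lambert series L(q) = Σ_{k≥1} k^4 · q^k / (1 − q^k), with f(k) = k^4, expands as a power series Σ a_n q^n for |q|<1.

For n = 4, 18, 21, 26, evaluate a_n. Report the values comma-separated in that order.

273, 112931, 196964, 485554

n=4: 1·4 2·2 4·1  f→[1+16+256]=273
d|18:{1,2,3,6,9,18}  Σf=1+16+81+1296+6561+104976=112931
d|21:{21,7,3,1}  Σf=194481+2401+81+1=196964
n=26: 26·1 13·2 2·13 1·26  f→[456976+28561+16+1]=485554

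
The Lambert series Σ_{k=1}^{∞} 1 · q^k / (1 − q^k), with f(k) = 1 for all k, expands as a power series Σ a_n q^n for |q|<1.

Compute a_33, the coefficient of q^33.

[q^33] f(1)=1,f(3)=1,f(11)=1,f(33)=1 ⇒ 4

a_33 = 4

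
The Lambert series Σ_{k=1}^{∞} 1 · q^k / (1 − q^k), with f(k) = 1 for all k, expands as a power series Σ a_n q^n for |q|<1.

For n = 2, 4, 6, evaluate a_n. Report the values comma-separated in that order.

2, 3, 4

q^2  k|2↦f(k): 1:1 2:1  a_2=2
[q^4] f(4)=1,f(2)=1,f(1)=1 ⇒ 3
q^6  k|6↦f(k): 1:1 2:1 3:1 6:1  a_6=4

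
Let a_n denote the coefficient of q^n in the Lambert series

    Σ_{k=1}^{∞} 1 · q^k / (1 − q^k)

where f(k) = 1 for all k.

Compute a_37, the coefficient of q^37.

d|37:{37,1}  Σf=1+1=2

a_37 = 2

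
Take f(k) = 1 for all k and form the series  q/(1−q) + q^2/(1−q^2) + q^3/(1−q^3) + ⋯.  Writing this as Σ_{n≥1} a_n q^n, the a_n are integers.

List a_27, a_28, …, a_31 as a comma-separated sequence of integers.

[q^27] f(27)=1,f(9)=1,f(3)=1,f(1)=1 ⇒ 4
n=28: 1·28 2·14 4·7 7·4 14·2 28·1  f→[1+1+1+1+1+1]=6
d|29:{1,29}  Σf=1+1=2
[q^30] f(1)=1,f(2)=1,f(3)=1,f(5)=1,f(6)=1,f(10)=1,f(15)=1,f(30)=1 ⇒ 8
q^31  k|31↦f(k): 1:1 31:1  a_31=2

4, 6, 2, 8, 2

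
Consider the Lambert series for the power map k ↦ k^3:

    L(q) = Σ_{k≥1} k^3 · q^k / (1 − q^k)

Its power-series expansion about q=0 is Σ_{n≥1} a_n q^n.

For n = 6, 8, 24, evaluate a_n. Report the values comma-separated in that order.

[q^6] f(6)=216,f(3)=27,f(2)=8,f(1)=1 ⇒ 252
d|8:{1,2,4,8}  Σf=1+8+64+512=585
[q^24] f(1)=1,f(2)=8,f(3)=27,f(4)=64,f(6)=216,f(8)=512,f(12)=1728,f(24)=13824 ⇒ 16380

252, 585, 16380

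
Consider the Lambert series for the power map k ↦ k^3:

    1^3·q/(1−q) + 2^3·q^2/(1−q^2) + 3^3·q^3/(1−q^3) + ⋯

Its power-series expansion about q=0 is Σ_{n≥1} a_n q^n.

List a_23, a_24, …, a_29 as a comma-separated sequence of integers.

12168, 16380, 15751, 19782, 20440, 25112, 24390

n=23: 23·1 1·23  f→[12167+1]=12168
d|24:{1,2,3,4,6,8,12,24}  Σf=1+8+27+64+216+512+1728+13824=16380
q^25  k|25↦f(k): 25:15625 5:125 1:1  a_25=15751
[q^26] f(1)=1,f(2)=8,f(13)=2197,f(26)=17576 ⇒ 19782
[q^27] f(1)=1,f(3)=27,f(9)=729,f(27)=19683 ⇒ 20440
n=28: 1·28 2·14 4·7 7·4 14·2 28·1  f→[1+8+64+343+2744+21952]=25112
d|29:{29,1}  Σf=24389+1=24390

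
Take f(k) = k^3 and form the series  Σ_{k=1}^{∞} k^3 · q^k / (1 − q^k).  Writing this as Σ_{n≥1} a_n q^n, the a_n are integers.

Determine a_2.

a_2 = 9

q^2  k|2↦f(k): 1:1 2:8  a_2=9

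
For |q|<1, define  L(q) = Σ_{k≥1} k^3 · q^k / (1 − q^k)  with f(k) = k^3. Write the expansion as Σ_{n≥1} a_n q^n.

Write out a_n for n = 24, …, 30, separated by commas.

16380, 15751, 19782, 20440, 25112, 24390, 31752

n=24: 24·1 12·2 8·3 6·4 4·6 3·8 2·12 1·24  f→[13824+1728+512+216+64+27+8+1]=16380
d|25:{25,5,1}  Σf=15625+125+1=15751
d|26:{26,13,2,1}  Σf=17576+2197+8+1=19782
[q^27] f(1)=1,f(3)=27,f(9)=729,f(27)=19683 ⇒ 20440
[q^28] f(1)=1,f(2)=8,f(4)=64,f(7)=343,f(14)=2744,f(28)=21952 ⇒ 25112
q^29  k|29↦f(k): 1:1 29:24389  a_29=24390
n=30: 30·1 15·2 10·3 6·5 5·6 3·10 2·15 1·30  f→[27000+3375+1000+216+125+27+8+1]=31752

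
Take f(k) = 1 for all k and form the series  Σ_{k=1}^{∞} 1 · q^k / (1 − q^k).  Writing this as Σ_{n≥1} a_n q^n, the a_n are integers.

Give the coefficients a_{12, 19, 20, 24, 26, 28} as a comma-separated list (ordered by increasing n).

6, 2, 6, 8, 4, 6

n=12: 12·1 6·2 4·3 3·4 2·6 1·12  f→[1+1+1+1+1+1]=6
[q^19] f(19)=1,f(1)=1 ⇒ 2
n=20: 1·20 2·10 4·5 5·4 10·2 20·1  f→[1+1+1+1+1+1]=6
d|24:{24,12,8,6,4,3,2,1}  Σf=1+1+1+1+1+1+1+1=8
n=26: 1·26 2·13 13·2 26·1  f→[1+1+1+1]=4
[q^28] f(1)=1,f(2)=1,f(4)=1,f(7)=1,f(14)=1,f(28)=1 ⇒ 6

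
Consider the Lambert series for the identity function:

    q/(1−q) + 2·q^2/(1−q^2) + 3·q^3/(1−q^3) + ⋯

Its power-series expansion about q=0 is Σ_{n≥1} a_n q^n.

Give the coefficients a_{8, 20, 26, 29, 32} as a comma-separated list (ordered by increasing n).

q^8  k|8↦f(k): 1:1 2:2 4:4 8:8  a_8=15
n=20: 20·1 10·2 5·4 4·5 2·10 1·20  f→[20+10+5+4+2+1]=42
q^26  k|26↦f(k): 26:26 13:13 2:2 1:1  a_26=42
d|29:{1,29}  Σf=1+29=30
n=32: 1·32 2·16 4·8 8·4 16·2 32·1  f→[1+2+4+8+16+32]=63

15, 42, 42, 30, 63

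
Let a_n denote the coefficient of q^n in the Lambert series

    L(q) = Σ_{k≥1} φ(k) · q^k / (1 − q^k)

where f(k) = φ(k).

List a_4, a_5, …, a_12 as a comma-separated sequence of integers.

q^4  k|4↦φ(k): 1:1 2:1 4:2  a_4=4
d|5:{5,1}  Σφ=4+1=5
[q^6] φ(6)=2,φ(3)=2,φ(2)=1,φ(1)=1 ⇒ 6
[q^7] φ(1)=1,φ(7)=6 ⇒ 7
[q^8] φ(8)=4,φ(4)=2,φ(2)=1,φ(1)=1 ⇒ 8
q^9  k|9↦φ(k): 9:6 3:2 1:1  a_9=9
[q^10] φ(1)=1,φ(2)=1,φ(5)=4,φ(10)=4 ⇒ 10
[q^11] φ(11)=10,φ(1)=1 ⇒ 11
q^12  k|12↦φ(k): 12:4 6:2 4:2 3:2 2:1 1:1  a_12=12

4, 5, 6, 7, 8, 9, 10, 11, 12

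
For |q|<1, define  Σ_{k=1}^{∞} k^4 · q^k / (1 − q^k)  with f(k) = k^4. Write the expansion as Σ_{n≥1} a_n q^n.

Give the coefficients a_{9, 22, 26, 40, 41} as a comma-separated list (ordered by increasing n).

6643, 248914, 485554, 2734994, 2825762

n=9: 1·9 3·3 9·1  f→[1+81+6561]=6643
n=22: 1·22 2·11 11·2 22·1  f→[1+16+14641+234256]=248914
d|26:{1,2,13,26}  Σf=1+16+28561+456976=485554
d|40:{40,20,10,8,5,4,2,1}  Σf=2560000+160000+10000+4096+625+256+16+1=2734994
n=41: 41·1 1·41  f→[2825761+1]=2825762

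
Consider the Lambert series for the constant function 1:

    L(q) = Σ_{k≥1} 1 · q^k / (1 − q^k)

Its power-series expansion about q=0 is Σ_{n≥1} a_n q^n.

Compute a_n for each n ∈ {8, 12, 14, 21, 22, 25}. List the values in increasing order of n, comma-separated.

q^8  k|8↦f(k): 8:1 4:1 2:1 1:1  a_8=4
[q^12] f(12)=1,f(6)=1,f(4)=1,f(3)=1,f(2)=1,f(1)=1 ⇒ 6
n=14: 14·1 7·2 2·7 1·14  f→[1+1+1+1]=4
d|21:{21,7,3,1}  Σf=1+1+1+1=4
[q^22] f(1)=1,f(2)=1,f(11)=1,f(22)=1 ⇒ 4
q^25  k|25↦f(k): 1:1 5:1 25:1  a_25=3

4, 6, 4, 4, 4, 3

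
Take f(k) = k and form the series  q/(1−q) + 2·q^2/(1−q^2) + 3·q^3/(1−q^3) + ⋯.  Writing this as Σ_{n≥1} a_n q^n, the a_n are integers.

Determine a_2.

n=2: 2·1 1·2  f→[2+1]=3

a_2 = 3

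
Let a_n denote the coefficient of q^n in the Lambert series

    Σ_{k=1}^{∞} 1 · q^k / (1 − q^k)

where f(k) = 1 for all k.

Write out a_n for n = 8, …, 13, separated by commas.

4, 3, 4, 2, 6, 2

n=8: 8·1 4·2 2·4 1·8  f→[1+1+1+1]=4
q^9  k|9↦f(k): 9:1 3:1 1:1  a_9=3
d|10:{10,5,2,1}  Σf=1+1+1+1=4
[q^11] f(1)=1,f(11)=1 ⇒ 2
[q^12] f(1)=1,f(2)=1,f(3)=1,f(4)=1,f(6)=1,f(12)=1 ⇒ 6
n=13: 13·1 1·13  f→[1+1]=2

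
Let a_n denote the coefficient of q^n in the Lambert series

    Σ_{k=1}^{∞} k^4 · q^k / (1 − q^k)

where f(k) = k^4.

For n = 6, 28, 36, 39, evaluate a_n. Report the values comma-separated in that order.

[q^6] f(6)=1296,f(3)=81,f(2)=16,f(1)=1 ⇒ 1394
q^28  k|28↦f(k): 28:614656 14:38416 7:2401 4:256 2:16 1:1  a_28=655746
[q^36] f(36)=1679616,f(18)=104976,f(12)=20736,f(9)=6561,f(6)=1296,f(4)=256,f(3)=81,f(2)=16,f(1)=1 ⇒ 1813539
d|39:{39,13,3,1}  Σf=2313441+28561+81+1=2342084

1394, 655746, 1813539, 2342084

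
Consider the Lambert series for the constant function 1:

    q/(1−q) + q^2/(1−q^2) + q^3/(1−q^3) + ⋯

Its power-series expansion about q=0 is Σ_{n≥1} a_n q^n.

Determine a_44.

a_44 = 6

q^44  k|44↦f(k): 1:1 2:1 4:1 11:1 22:1 44:1  a_44=6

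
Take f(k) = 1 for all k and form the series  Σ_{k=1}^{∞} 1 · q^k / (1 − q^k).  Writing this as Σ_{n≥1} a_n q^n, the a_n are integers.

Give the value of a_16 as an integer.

a_16 = 5

n=16: 1·16 2·8 4·4 8·2 16·1  f→[1+1+1+1+1]=5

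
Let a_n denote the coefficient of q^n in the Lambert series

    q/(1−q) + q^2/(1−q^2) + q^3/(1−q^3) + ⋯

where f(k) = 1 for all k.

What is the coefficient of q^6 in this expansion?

q^6  k|6↦f(k): 1:1 2:1 3:1 6:1  a_6=4

a_6 = 4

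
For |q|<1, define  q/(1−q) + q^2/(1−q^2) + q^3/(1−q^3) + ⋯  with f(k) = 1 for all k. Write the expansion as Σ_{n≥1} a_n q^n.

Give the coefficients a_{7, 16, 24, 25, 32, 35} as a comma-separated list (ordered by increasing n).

[q^7] f(1)=1,f(7)=1 ⇒ 2
[q^16] f(1)=1,f(2)=1,f(4)=1,f(8)=1,f(16)=1 ⇒ 5
[q^24] f(1)=1,f(2)=1,f(3)=1,f(4)=1,f(6)=1,f(8)=1,f(12)=1,f(24)=1 ⇒ 8
d|25:{1,5,25}  Σf=1+1+1=3
q^32  k|32↦f(k): 32:1 16:1 8:1 4:1 2:1 1:1  a_32=6
n=35: 1·35 5·7 7·5 35·1  f→[1+1+1+1]=4

2, 5, 8, 3, 6, 4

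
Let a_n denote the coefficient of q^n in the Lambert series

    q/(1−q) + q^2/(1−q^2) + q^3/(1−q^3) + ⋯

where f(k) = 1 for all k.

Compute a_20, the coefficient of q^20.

a_20 = 6

q^20  k|20↦f(k): 1:1 2:1 4:1 5:1 10:1 20:1  a_20=6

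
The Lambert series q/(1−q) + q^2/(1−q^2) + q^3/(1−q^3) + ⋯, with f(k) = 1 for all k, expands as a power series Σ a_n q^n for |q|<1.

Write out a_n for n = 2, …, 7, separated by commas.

d|2:{1,2}  Σf=1+1=2
[q^3] f(3)=1,f(1)=1 ⇒ 2
q^4  k|4↦f(k): 1:1 2:1 4:1  a_4=3
[q^5] f(5)=1,f(1)=1 ⇒ 2
d|6:{6,3,2,1}  Σf=1+1+1+1=4
[q^7] f(7)=1,f(1)=1 ⇒ 2

2, 2, 3, 2, 4, 2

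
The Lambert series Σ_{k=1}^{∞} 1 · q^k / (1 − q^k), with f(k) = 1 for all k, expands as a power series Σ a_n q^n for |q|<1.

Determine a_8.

n=8: 1·8 2·4 4·2 8·1  f→[1+1+1+1]=4

a_8 = 4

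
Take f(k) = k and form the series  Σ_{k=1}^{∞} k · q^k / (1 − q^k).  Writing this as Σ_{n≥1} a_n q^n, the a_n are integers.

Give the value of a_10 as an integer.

a_10 = 18

q^10  k|10↦f(k): 1:1 2:2 5:5 10:10  a_10=18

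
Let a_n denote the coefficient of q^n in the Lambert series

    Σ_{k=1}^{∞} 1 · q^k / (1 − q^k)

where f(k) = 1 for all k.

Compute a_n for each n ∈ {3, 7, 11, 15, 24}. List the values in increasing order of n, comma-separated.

d|3:{3,1}  Σf=1+1=2
[q^7] f(7)=1,f(1)=1 ⇒ 2
[q^11] f(1)=1,f(11)=1 ⇒ 2
q^15  k|15↦f(k): 15:1 5:1 3:1 1:1  a_15=4
[q^24] f(24)=1,f(12)=1,f(8)=1,f(6)=1,f(4)=1,f(3)=1,f(2)=1,f(1)=1 ⇒ 8

2, 2, 2, 4, 8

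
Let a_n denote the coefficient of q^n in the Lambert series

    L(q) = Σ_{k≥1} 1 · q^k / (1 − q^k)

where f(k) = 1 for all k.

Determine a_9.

a_9 = 3

d|9:{1,3,9}  Σf=1+1+1=3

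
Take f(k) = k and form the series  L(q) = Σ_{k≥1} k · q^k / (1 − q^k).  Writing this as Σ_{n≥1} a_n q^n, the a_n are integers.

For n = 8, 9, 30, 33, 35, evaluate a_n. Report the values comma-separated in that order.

q^8  k|8↦f(k): 8:8 4:4 2:2 1:1  a_8=15
d|9:{1,3,9}  Σf=1+3+9=13
[q^30] f(1)=1,f(2)=2,f(3)=3,f(5)=5,f(6)=6,f(10)=10,f(15)=15,f(30)=30 ⇒ 72
q^33  k|33↦f(k): 33:33 11:11 3:3 1:1  a_33=48
q^35  k|35↦f(k): 1:1 5:5 7:7 35:35  a_35=48

15, 13, 72, 48, 48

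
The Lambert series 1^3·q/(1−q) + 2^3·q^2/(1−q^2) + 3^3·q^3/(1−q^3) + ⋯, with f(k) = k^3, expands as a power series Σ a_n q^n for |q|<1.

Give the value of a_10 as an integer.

a_10 = 1134

q^10  k|10↦f(k): 1:1 2:8 5:125 10:1000  a_10=1134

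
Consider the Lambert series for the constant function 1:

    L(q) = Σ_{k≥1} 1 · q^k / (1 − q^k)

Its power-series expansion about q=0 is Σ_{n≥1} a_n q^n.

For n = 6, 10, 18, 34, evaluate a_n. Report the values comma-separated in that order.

4, 4, 6, 4

[q^6] f(1)=1,f(2)=1,f(3)=1,f(6)=1 ⇒ 4
d|10:{10,5,2,1}  Σf=1+1+1+1=4
[q^18] f(18)=1,f(9)=1,f(6)=1,f(3)=1,f(2)=1,f(1)=1 ⇒ 6
q^34  k|34↦f(k): 1:1 2:1 17:1 34:1  a_34=4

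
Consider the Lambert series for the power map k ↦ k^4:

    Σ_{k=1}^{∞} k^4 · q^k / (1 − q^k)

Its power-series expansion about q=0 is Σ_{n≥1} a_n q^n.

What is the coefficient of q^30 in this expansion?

a_30 = 872644

q^30  k|30↦f(k): 1:1 2:16 3:81 5:625 6:1296 10:10000 15:50625 30:810000  a_30=872644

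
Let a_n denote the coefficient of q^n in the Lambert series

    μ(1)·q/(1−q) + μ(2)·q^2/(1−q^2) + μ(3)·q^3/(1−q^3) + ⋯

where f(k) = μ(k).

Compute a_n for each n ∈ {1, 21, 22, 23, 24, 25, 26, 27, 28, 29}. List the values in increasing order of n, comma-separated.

1, 0, 0, 0, 0, 0, 0, 0, 0, 0

q^1  k|1↦μ(k): 1:1  a_1=1
[q^21] μ(21)=1,μ(7)=-1,μ(3)=-1,μ(1)=1 ⇒ 0
n=22: 1·22 2·11 11·2 22·1  μ→[1+(-1)+(-1)+1]=0
[q^23] μ(1)=1,μ(23)=-1 ⇒ 0
d|24:{1,2,3,4,6,8,12,24}  Σμ=1+(-1)+(-1)+0+1+0+0+0=0
[q^25] μ(25)=0,μ(5)=-1,μ(1)=1 ⇒ 0
d|26:{26,13,2,1}  Σμ=1+(-1)+(-1)+1=0
n=27: 1·27 3·9 9·3 27·1  μ→[1+(-1)+0+0]=0
n=28: 28·1 14·2 7·4 4·7 2·14 1·28  μ→[0+1+(-1)+0+(-1)+1]=0
q^29  k|29↦μ(k): 29:-1 1:1  a_29=0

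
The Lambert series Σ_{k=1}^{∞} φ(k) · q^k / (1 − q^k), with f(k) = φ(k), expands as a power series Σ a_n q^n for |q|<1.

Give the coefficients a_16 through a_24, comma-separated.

[q^16] φ(1)=1,φ(2)=1,φ(4)=2,φ(8)=4,φ(16)=8 ⇒ 16
[q^17] φ(17)=16,φ(1)=1 ⇒ 17
q^18  k|18↦φ(k): 1:1 2:1 3:2 6:2 9:6 18:6  a_18=18
d|19:{19,1}  Σφ=18+1=19
q^20  k|20↦φ(k): 1:1 2:1 4:2 5:4 10:4 20:8  a_20=20
n=21: 21·1 7·3 3·7 1·21  φ→[12+6+2+1]=21
q^22  k|22↦φ(k): 1:1 2:1 11:10 22:10  a_22=22
[q^23] φ(1)=1,φ(23)=22 ⇒ 23
q^24  k|24↦φ(k): 1:1 2:1 3:2 4:2 6:2 8:4 12:4 24:8  a_24=24

16, 17, 18, 19, 20, 21, 22, 23, 24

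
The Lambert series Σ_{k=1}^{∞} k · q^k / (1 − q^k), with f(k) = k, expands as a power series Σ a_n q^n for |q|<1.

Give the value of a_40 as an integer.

n=40: 40·1 20·2 10·4 8·5 5·8 4·10 2·20 1·40  f→[40+20+10+8+5+4+2+1]=90

a_40 = 90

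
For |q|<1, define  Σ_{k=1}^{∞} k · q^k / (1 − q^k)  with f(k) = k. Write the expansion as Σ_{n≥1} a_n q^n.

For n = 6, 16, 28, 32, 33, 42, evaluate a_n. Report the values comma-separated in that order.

12, 31, 56, 63, 48, 96

n=6: 1·6 2·3 3·2 6·1  f→[1+2+3+6]=12
d|16:{16,8,4,2,1}  Σf=16+8+4+2+1=31
d|28:{28,14,7,4,2,1}  Σf=28+14+7+4+2+1=56
d|32:{32,16,8,4,2,1}  Σf=32+16+8+4+2+1=63
[q^33] f(1)=1,f(3)=3,f(11)=11,f(33)=33 ⇒ 48
n=42: 42·1 21·2 14·3 7·6 6·7 3·14 2·21 1·42  f→[42+21+14+7+6+3+2+1]=96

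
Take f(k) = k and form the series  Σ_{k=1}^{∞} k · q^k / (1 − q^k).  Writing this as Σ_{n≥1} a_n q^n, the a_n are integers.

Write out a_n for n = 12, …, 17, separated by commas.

28, 14, 24, 24, 31, 18

q^12  k|12↦f(k): 1:1 2:2 3:3 4:4 6:6 12:12  a_12=28
[q^13] f(13)=13,f(1)=1 ⇒ 14
[q^14] f(1)=1,f(2)=2,f(7)=7,f(14)=14 ⇒ 24
d|15:{1,3,5,15}  Σf=1+3+5+15=24
q^16  k|16↦f(k): 16:16 8:8 4:4 2:2 1:1  a_16=31
q^17  k|17↦f(k): 17:17 1:1  a_17=18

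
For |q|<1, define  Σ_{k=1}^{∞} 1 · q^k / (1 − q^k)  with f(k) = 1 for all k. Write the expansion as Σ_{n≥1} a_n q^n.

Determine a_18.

a_18 = 6

d|18:{18,9,6,3,2,1}  Σf=1+1+1+1+1+1=6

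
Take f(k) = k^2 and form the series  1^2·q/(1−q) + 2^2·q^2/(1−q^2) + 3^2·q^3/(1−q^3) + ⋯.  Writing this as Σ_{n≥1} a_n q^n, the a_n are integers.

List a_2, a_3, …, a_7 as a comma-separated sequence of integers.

q^2  k|2↦f(k): 1:1 2:4  a_2=5
[q^3] f(1)=1,f(3)=9 ⇒ 10
q^4  k|4↦f(k): 1:1 2:4 4:16  a_4=21
n=5: 1·5 5·1  f→[1+25]=26
q^6  k|6↦f(k): 1:1 2:4 3:9 6:36  a_6=50
[q^7] f(1)=1,f(7)=49 ⇒ 50

5, 10, 21, 26, 50, 50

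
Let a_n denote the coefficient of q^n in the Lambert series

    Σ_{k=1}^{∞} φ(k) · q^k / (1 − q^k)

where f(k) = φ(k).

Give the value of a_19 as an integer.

q^19  k|19↦φ(k): 1:1 19:18  a_19=19

a_19 = 19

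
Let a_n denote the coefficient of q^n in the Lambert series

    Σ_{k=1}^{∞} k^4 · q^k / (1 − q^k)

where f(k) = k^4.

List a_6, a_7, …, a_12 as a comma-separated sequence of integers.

n=6: 1·6 2·3 3·2 6·1  f→[1+16+81+1296]=1394
q^7  k|7↦f(k): 1:1 7:2401  a_7=2402
[q^8] f(1)=1,f(2)=16,f(4)=256,f(8)=4096 ⇒ 4369
n=9: 1·9 3·3 9·1  f→[1+81+6561]=6643
n=10: 1·10 2·5 5·2 10·1  f→[1+16+625+10000]=10642
[q^11] f(1)=1,f(11)=14641 ⇒ 14642
d|12:{1,2,3,4,6,12}  Σf=1+16+81+256+1296+20736=22386

1394, 2402, 4369, 6643, 10642, 14642, 22386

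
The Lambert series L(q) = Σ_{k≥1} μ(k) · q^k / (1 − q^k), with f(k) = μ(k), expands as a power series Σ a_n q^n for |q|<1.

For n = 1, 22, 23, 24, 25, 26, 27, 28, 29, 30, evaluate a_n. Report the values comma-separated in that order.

1, 0, 0, 0, 0, 0, 0, 0, 0, 0

[q^1] μ(1)=1 ⇒ 1
q^22  k|22↦μ(k): 1:1 2:-1 11:-1 22:1  a_22=0
n=23: 1·23 23·1  μ→[1+(-1)]=0
d|24:{1,2,3,4,6,8,12,24}  Σμ=1+(-1)+(-1)+0+1+0+0+0=0
q^25  k|25↦μ(k): 25:0 5:-1 1:1  a_25=0
d|26:{1,2,13,26}  Σμ=1+(-1)+(-1)+1=0
q^27  k|27↦μ(k): 1:1 3:-1 9:0 27:0  a_27=0
n=28: 1·28 2·14 4·7 7·4 14·2 28·1  μ→[1+(-1)+0+(-1)+1+0]=0
q^29  k|29↦μ(k): 29:-1 1:1  a_29=0
n=30: 1·30 2·15 3·10 5·6 6·5 10·3 15·2 30·1  μ→[1+(-1)+(-1)+(-1)+1+1+1+(-1)]=0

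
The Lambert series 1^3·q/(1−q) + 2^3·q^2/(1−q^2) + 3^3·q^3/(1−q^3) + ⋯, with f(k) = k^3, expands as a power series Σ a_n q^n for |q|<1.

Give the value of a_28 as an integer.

a_28 = 25112

[q^28] f(28)=21952,f(14)=2744,f(7)=343,f(4)=64,f(2)=8,f(1)=1 ⇒ 25112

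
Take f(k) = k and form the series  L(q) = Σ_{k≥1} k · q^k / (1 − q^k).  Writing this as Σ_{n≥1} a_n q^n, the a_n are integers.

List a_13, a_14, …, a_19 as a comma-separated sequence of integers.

q^13  k|13↦f(k): 13:13 1:1  a_13=14
[q^14] f(1)=1,f(2)=2,f(7)=7,f(14)=14 ⇒ 24
d|15:{15,5,3,1}  Σf=15+5+3+1=24
[q^16] f(1)=1,f(2)=2,f(4)=4,f(8)=8,f(16)=16 ⇒ 31
q^17  k|17↦f(k): 17:17 1:1  a_17=18
[q^18] f(18)=18,f(9)=9,f(6)=6,f(3)=3,f(2)=2,f(1)=1 ⇒ 39
d|19:{1,19}  Σf=1+19=20

14, 24, 24, 31, 18, 39, 20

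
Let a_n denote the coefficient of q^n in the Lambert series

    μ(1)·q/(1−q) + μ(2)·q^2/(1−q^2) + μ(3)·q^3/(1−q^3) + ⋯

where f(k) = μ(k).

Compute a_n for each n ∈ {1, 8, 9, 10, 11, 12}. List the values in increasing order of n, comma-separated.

d|1:{1}  Σμ=1=1
q^8  k|8↦μ(k): 8:0 4:0 2:-1 1:1  a_8=0
[q^9] μ(9)=0,μ(3)=-1,μ(1)=1 ⇒ 0
n=10: 10·1 5·2 2·5 1·10  μ→[1+(-1)+(-1)+1]=0
d|11:{11,1}  Σμ=(-1)+1=0
[q^12] μ(1)=1,μ(2)=-1,μ(3)=-1,μ(4)=0,μ(6)=1,μ(12)=0 ⇒ 0

1, 0, 0, 0, 0, 0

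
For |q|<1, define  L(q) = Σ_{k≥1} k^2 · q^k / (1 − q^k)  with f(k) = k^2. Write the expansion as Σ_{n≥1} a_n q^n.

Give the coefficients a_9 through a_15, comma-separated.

91, 130, 122, 210, 170, 250, 260

[q^9] f(9)=81,f(3)=9,f(1)=1 ⇒ 91
[q^10] f(1)=1,f(2)=4,f(5)=25,f(10)=100 ⇒ 130
d|11:{1,11}  Σf=1+121=122
d|12:{1,2,3,4,6,12}  Σf=1+4+9+16+36+144=210
q^13  k|13↦f(k): 1:1 13:169  a_13=170
[q^14] f(1)=1,f(2)=4,f(7)=49,f(14)=196 ⇒ 250
d|15:{15,5,3,1}  Σf=225+25+9+1=260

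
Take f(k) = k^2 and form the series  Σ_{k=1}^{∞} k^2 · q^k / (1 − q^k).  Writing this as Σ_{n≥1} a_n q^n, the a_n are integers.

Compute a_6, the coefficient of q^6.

a_6 = 50

q^6  k|6↦f(k): 1:1 2:4 3:9 6:36  a_6=50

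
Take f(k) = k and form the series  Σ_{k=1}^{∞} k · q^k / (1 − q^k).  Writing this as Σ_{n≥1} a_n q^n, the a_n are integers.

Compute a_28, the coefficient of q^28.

d|28:{28,14,7,4,2,1}  Σf=28+14+7+4+2+1=56

a_28 = 56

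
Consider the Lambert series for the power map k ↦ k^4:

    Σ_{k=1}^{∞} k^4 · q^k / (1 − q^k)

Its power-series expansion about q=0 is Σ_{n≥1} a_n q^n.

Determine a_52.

a_52 = 7797426

[q^52] f(1)=1,f(2)=16,f(4)=256,f(13)=28561,f(26)=456976,f(52)=7311616 ⇒ 7797426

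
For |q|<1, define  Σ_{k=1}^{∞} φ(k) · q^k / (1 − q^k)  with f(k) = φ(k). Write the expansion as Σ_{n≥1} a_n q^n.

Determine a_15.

q^15  k|15↦φ(k): 15:8 5:4 3:2 1:1  a_15=15

a_15 = 15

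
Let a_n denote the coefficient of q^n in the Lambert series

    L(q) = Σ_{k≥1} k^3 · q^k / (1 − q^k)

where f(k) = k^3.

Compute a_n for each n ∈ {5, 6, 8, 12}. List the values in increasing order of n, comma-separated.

126, 252, 585, 2044

[q^5] f(1)=1,f(5)=125 ⇒ 126
n=6: 1·6 2·3 3·2 6·1  f→[1+8+27+216]=252
d|8:{8,4,2,1}  Σf=512+64+8+1=585
[q^12] f(1)=1,f(2)=8,f(3)=27,f(4)=64,f(6)=216,f(12)=1728 ⇒ 2044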